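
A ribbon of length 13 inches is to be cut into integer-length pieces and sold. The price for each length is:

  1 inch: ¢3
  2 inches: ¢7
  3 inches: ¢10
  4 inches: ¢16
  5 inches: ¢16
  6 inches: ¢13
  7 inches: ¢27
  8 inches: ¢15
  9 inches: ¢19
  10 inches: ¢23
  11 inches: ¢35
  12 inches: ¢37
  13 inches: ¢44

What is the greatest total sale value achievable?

Build best[k] bottom-up: best[k] = max over allowed piece i of (p[i] + best[k−i]).
best[1] = 3
best[2] = 7
best[3] = 10  (first piece 1, then best[2]=7)
best[4] = 16
best[5] = 19  (first piece 1, then best[4]=16)
best[6] = 23  (first piece 2, then best[4]=16)
best[7] = 27
best[8] = 32  (first piece 4, then best[4]=16)
best[9] = 35  (first piece 1, then best[8]=32)
best[10] = 39  (first piece 2, then best[8]=32)
best[11] = 43  (first piece 4, then best[7]=27)
best[12] = 48  (first piece 4, then best[8]=32)
best[13] = 51  (first piece 1, then best[12]=48)
One optimal cutting: 4 + 4 + 4 + 1 → ¢16 + ¢16 + ¢16 + ¢3 = ¢51.

51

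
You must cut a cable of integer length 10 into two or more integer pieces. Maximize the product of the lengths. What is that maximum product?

Define m[k] = max over 1≤i<k of i · max(k−i, m[k−i]); the inner max lets the remainder stay uncut if that's better.
m[2] = 1·max(1,0) = 1·1 = 1
m[3] = 1·max(2,1) = 1·2 = 2
m[4] = 2·max(2,1) = 2·2 = 4
m[5] = 2·max(3,2) = 2·3 = 6
m[6] = 3·max(3,2) = 3·3 = 9
m[7] = 2·max(5,6) = 2·6 = 12
m[8] = 2·max(6,9) = 2·9 = 18
m[9] = 3·max(6,9) = 3·9 = 27
m[10] = 2·max(8,18) = 2·18 = 36
One optimal split: 3 + 3 + 2 + 2; product 3·3·2·2 = 36.

36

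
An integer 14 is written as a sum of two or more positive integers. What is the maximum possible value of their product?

Let m[k] be the best product for length k (with at least one cut). For each first piece i, the rest contributes max(k−i, m[k−i]).
m[2] = 1·max(1,0) = 1·1 = 1
m[3] = 1·max(2,1) = 1·2 = 2
m[4] = 2·max(2,1) = 2·2 = 4
m[5] = 2·max(3,2) = 2·3 = 6
m[6] = 3·max(3,2) = 3·3 = 9
m[7] = 2·max(5,6) = 2·6 = 12
m[8] = 2·max(6,9) = 2·9 = 18
m[9] = 3·max(6,9) = 3·9 = 27
m[10] = 2·max(8,18) = 2·18 = 36
m[11] = 2·max(9,27) = 2·27 = 54
m[12] = 3·max(9,27) = 3·27 = 81
m[13] = 2·max(11,54) = 2·54 = 108
m[14] = 2·max(12,81) = 2·81 = 162
One optimal split: 3 + 3 + 3 + 3 + 2; product 3·3·3·3·2 = 162.

162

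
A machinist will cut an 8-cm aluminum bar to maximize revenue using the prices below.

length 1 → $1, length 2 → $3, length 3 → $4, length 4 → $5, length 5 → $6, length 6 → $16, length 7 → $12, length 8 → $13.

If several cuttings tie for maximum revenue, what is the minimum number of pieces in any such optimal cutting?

2

Consider every possible first cut. r[k] is the best of p[i]+r[k−i] over all sellable i≤k.
r[1] = 1
r[2] = max(1+1, 3+0) = 3
r[3] = max(1+3, 3+1, 4+0) = 4
r[4] = max(1+4, 3+3, 4+1, 5+0) = 6
r[5] = max(1+6, 3+4, 4+3, 5+1, 6+0) = 7
r[6] = max(1+7, 3+6, 4+4, 5+3, 6+1, 16+0) = 16
r[7] = max(1+16, 3+7, 4+6, …, 16+1, 12+0) = 17
r[8] = max(1+17, 3+16, 4+7, …, 12+1, 13+0) = 19
Maximum revenue is $19.
Now minimize piece count subject to staying optimal: for each k, pieces[k] = 1 + min over i with p[i]+r[k−i]=r[k] of pieces[k−i].
pieces[5] = 2
pieces[6] = 1
pieces[7] = 2
pieces[8] = 2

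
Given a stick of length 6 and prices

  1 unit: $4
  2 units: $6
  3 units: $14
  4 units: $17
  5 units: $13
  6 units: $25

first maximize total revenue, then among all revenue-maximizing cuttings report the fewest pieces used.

Build r[k] bottom-up: r[k] = max over allowed piece i of (p[i] + r[k−i]).
r[1] = 4
r[2] = max(4+4, 6+0) = 8
r[3] = max(4+8, 6+4, 14+0) = 14
r[4] = max(4+14, 6+8, 14+4, 17+0) = 18
r[5] = max(4+18, 6+14, 14+8, 17+4, 13+0) = 22
r[6] = max(4+22, 6+18, 14+14, 17+8, 13+4, 25+0) = 28
Maximum revenue is $28.
Now minimize piece count subject to staying optimal: for each k, pieces[k] = 1 + min over i with p[i]+r[k−i]=r[k] of pieces[k−i].
pieces[3] = 1
pieces[4] = 2
pieces[5] = 3
pieces[6] = 2

2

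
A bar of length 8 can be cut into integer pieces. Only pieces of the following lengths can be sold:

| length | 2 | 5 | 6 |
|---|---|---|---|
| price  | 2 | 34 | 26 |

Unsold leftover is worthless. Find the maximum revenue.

Consider every possible first cut. r[k] is the best of p[i]+r[k−i] over all sellable i≤k.
r[1] = 0
r[2] = 2
r[3] = 2
r[4] = 4  (first piece 2, then r[2]=2)
r[5] = max(2+2, 34+0) = 34
r[6] = max(2+4, 34+0, 26+0) = 34
r[7] = max(2+34, 34+2, 26+0) = 36
r[8] = max(2+34, 34+2, 26+2) = 36
One optimal cutting: pieces 5 + 2 with 1 unit of scrap → 36.

36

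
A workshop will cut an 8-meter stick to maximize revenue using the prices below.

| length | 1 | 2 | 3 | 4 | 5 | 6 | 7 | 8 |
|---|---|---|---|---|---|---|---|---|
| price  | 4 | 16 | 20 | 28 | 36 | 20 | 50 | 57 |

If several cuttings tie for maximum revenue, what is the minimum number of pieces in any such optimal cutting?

4

Build r[k] bottom-up: r[k] = max over allowed piece i of (p[i] + r[k−i]).
r[1] = 4
r[2] = max(4+4, 16+0) = 16
r[3] = max(4+16, 16+4, 20+0) = 20
r[4] = max(4+20, 16+16, 20+4, 28+0) = 32
r[5] = max(4+32, 16+20, 20+16, 28+4, 36+0) = 36
r[6] = max(4+36, 16+32, 20+20, 28+16, 36+4, 20+0) = 48
r[7] = max(4+48, 16+36, 20+32, …, 20+4, 50+0) = 52
r[8] = max(4+52, 16+48, 20+36, …, 50+4, 57+0) = 64
Maximum revenue is $64.
Now minimize piece count subject to staying optimal: for each k, pieces[k] = 1 + min over i with p[i]+r[k−i]=r[k] of pieces[k−i].
pieces[5] = 1
pieces[6] = 3
pieces[7] = 2
pieces[8] = 4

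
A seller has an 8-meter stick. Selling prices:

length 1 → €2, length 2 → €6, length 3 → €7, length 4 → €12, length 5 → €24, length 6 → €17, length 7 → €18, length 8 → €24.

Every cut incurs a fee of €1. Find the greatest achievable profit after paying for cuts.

30

Build r[k] bottom-up: r[k] = max over allowed piece i of (p[i] + r[k−i]) − 1 per cut.
r[1] = 2
r[2] = 6
r[3] = 7  (first piece 1, then r[2]=6)
r[4] = 12
r[5] = 24
r[6] = 25  (first piece 1, then r[5]=24)
r[7] = 29  (first piece 2, then r[5]=24)
r[8] = 30  (first piece 1, then r[7]=29)
One optimal plan: pieces 5 + 2 + 1 (2 cuts) → €32 − €2 = €30.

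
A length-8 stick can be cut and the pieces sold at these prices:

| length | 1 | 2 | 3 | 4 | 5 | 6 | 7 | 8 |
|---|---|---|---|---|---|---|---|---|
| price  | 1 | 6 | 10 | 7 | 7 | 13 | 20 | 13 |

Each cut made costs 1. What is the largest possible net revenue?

24

Let v[k] be the best obtainable value from length k. For each k, try every first piece i and keep the best of price[i] + v[k−i] minus the 1 cut fee when i<k.
v[1] = 1
v[2] = max(1+1-1, 6+0) = 6
v[3] = max(1+6-1, 6+1-1, 10+0) = 10
v[4] = max(1+10-1, 6+6-1, 10+1-1, 7+0) = 11
v[5] = max(1+11-1, 6+10-1, 10+6-1, 7+1-1, 7+0) = 15
v[6] = max(1+15-1, 6+11-1, 10+10-1, 7+6-1, 7+1-1, 13+0) = 19
v[7] = max(1+19-1, 6+15-1, 10+11-1, …, 13+1-1, 20+0) = 20
v[8] = max(1+20-1, 6+19-1, 10+15-1, …, 20+1-1, 13+0) = 24
One optimal plan: pieces 3 + 3 + 2 (2 cuts) → 26 − 2 = 24.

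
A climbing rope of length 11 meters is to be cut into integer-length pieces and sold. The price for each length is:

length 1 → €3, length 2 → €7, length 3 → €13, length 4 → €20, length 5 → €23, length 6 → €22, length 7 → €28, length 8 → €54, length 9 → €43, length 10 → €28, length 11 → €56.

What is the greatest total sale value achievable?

67

Let v[k] be the best obtainable value from length k. For each k, try every first piece i and keep the best of price[i] + v[k−i].
v[1] = 3
v[2] = max(3+3, 7+0) = 7
v[3] = max(3+7, 7+3, 13+0) = 13
v[4] = max(3+13, 7+7, 13+3, 20+0) = 20
v[5] = max(3+20, 7+13, 13+7, 20+3, 23+0) = 23
v[6] = max(3+23, 7+20, 13+13, 20+7, 23+3, 22+0) = 27
v[7] = max(3+27, 7+23, 13+20, …, 22+3, 28+0) = 33
v[8] = max(3+33, 7+27, 13+23, …, 28+3, 54+0) = 54
v[9] = max(3+54, 7+33, 13+27, …, 54+3, 43+0) = 57
v[10] = max(3+57, 7+54, 13+33, …, 43+3, 28+0) = 61
v[11] = max(3+61, 7+57, 13+54, …, 28+3, 56+0) = 67
One optimal cutting: 8 + 3 → €54 + €13 = €67.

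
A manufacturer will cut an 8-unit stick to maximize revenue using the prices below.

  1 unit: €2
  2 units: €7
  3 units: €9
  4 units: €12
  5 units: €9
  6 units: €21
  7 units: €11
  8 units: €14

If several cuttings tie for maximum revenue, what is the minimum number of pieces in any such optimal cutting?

Let r[k] be the best obtainable value from length k. For each k, try every first piece i and keep the best of price[i] + r[k−i].
r[1] = 2
r[2] = max(2+2, 7+0) = 7
r[3] = max(2+7, 7+2, 9+0) = 9
r[4] = max(2+9, 7+7, 9+2, 12+0) = 14
r[5] = max(2+14, 7+9, 9+7, 12+2, 9+0) = 16
r[6] = max(2+16, 7+14, 9+9, 12+7, 9+2, 21+0) = 21
r[7] = max(2+21, 7+16, 9+14, …, 21+2, 11+0) = 23
r[8] = max(2+23, 7+21, 9+16, …, 11+2, 14+0) = 28
Maximum revenue is €28.
Now minimize piece count subject to staying optimal: for each k, pieces[k] = 1 + min over i with p[i]+r[k−i]=r[k] of pieces[k−i].
pieces[5] = 2
pieces[6] = 1
pieces[7] = 2
pieces[8] = 2

2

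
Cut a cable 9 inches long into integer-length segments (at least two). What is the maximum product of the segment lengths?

Define f[k] = max over 1≤i<k of i · max(k−i, f[k−i]); the inner max lets the remainder stay uncut if that's better.
f[2] = 1×max(1,0) = 1×1 = 1
f[3] = 1×max(2,1) = 1×2 = 2
f[4] = 2×max(2,1) = 2×2 = 4
f[5] = 2×max(3,2) = 2×3 = 6
f[6] = 3×max(3,2) = 3×3 = 9
f[7] = 2×max(5,6) = 2×6 = 12
f[8] = 2×max(6,9) = 2×9 = 18
f[9] = 3×max(6,9) = 3×9 = 27
One optimal split: 3 + 3 + 3; product 3×3×3 = 27.

27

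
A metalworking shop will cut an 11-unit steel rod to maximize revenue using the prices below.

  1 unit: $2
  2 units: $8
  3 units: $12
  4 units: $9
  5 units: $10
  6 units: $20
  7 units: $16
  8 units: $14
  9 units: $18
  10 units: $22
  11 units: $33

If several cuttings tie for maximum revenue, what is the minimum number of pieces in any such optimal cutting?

4

Let r[k] be the best obtainable value from length k. For each k, try every first piece i and keep the best of price[i] + r[k−i].
r[1] = 2
r[2] = max(2+2, 8+0) = 8
r[3] = max(2+8, 8+2, 12+0) = 12
r[4] = max(2+12, 8+8, 12+2, 9+0) = 16
r[5] = max(2+16, 8+12, 12+8, 9+2, 10+0) = 20
r[6] = max(2+20, 8+16, 12+12, 9+8, 10+2, 20+0) = 24
r[7] = max(2+24, 8+20, 12+16, …, 20+2, 16+0) = 28
r[8] = max(2+28, 8+24, 12+20, …, 16+2, 14+0) = 32
r[9] = max(2+32, 8+28, 12+24, …, 14+2, 18+0) = 36
r[10] = max(2+36, 8+32, 12+28, …, 18+2, 22+0) = 40
r[11] = max(2+40, 8+36, 12+32, …, 22+2, 33+0) = 44
Maximum revenue is $44.
Now minimize piece count subject to staying optimal: for each k, pieces[k] = 1 + min over i with p[i]+r[k−i]=r[k] of pieces[k−i].
pieces[8] = 3
pieces[9] = 3
pieces[10] = 4
pieces[11] = 4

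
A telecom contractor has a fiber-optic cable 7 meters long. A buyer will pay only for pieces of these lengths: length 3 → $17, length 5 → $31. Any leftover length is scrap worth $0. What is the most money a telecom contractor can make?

Build f[k] bottom-up: f[k] = max over allowed piece i of (p[i] + f[k−i]).
f[1] = 0
f[2] = 0
f[3] = 17
f[4] = 17
f[5] = max(17+0, 31+0) = 31
f[6] = max(17+17, 31+0) = 34
f[7] = max(17+17, 31+0) = 34
One optimal cutting: pieces 3 + 3 with 1 meter of scrap → $34.

34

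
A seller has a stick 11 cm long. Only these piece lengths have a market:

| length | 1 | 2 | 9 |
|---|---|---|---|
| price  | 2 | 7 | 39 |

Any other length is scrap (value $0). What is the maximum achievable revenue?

46

Consider every possible first cut. best[k] is the best of p[i]+best[k−i] over all sellable i≤k.
best[1] = 2
best[2] = 7
best[3] = 9  (first piece 1, then best[2]=7)
best[4] = 14  (first piece 2, then best[2]=7)
best[5] = 16  (first piece 1, then best[4]=14)
best[6] = 21  (first piece 2, then best[4]=14)
best[7] = 23  (first piece 1, then best[6]=21)
best[8] = 28  (first piece 2, then best[6]=21)
best[9] = 39
best[10] = 41  (first piece 1, then best[9]=39)
best[11] = 46  (first piece 2, then best[9]=39)
One optimal cutting: 9 + 2 → $46.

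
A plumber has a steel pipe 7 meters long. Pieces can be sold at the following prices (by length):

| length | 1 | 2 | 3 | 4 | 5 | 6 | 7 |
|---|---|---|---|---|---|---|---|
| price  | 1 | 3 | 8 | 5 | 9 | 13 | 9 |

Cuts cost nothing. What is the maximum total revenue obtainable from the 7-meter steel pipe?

17

Build v[k] bottom-up: v[k] = max over allowed piece i of (p[i] + v[k−i]).
v[1] = 1
v[2] = max(1+1, 3+0) = 3
v[3] = max(1+3, 3+1, 8+0) = 8
v[4] = max(1+8, 3+3, 8+1, 5+0) = 9
v[5] = max(1+9, 3+8, 8+3, 5+1, 9+0) = 11
v[6] = max(1+11, 3+9, 8+8, 5+3, 9+1, 13+0) = 16
v[7] = max(1+16, 3+11, 8+9, …, 13+1, 9+0) = 17
One optimal cutting: 3 + 3 + 1 → $8 + $8 + $1 = $17.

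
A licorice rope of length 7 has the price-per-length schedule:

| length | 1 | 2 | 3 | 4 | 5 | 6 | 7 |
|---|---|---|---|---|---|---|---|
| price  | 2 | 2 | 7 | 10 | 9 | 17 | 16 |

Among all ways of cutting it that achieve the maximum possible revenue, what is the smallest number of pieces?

Let r[k] be the best obtainable value from length k. For each k, try every first piece i and keep the best of price[i] + r[k−i].
r[1] = 2
r[2] = max(2+2, 2+0) = 4
r[3] = max(2+4, 2+2, 7+0) = 7
r[4] = max(2+7, 2+4, 7+2, 10+0) = 10
r[5] = max(2+10, 2+7, 7+4, 10+2, 9+0) = 12
r[6] = max(2+12, 2+10, 7+7, 10+4, 9+2, 17+0) = 17
r[7] = max(2+17, 2+12, 7+10, …, 17+2, 16+0) = 19
Maximum revenue is ¢19.
Now minimize piece count subject to staying optimal: for each k, pieces[k] = 1 + min over i with p[i]+r[k−i]=r[k] of pieces[k−i].
pieces[4] = 1
pieces[5] = 2
pieces[6] = 1
pieces[7] = 2

2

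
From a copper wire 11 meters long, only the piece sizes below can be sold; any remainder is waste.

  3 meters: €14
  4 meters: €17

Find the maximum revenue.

Let f[k] be the best obtainable value from length k. For each k, try every first piece i and keep the best of price[i] + f[k−i].
f[1] = 0
f[2] = 0
f[3] = 14
f[4] = max(14+0, 17+0) = 17
f[5] = max(14+0, 17+0) = 17
f[6] = max(14+14, 17+0) = 28
f[7] = max(14+17, 17+14) = 31
f[8] = max(14+17, 17+17) = 34
f[9] = max(14+28, 17+17) = 42
f[10] = max(14+31, 17+28) = 45
f[11] = max(14+34, 17+31) = 48
One optimal cutting: 4 + 4 + 3 → €48.

48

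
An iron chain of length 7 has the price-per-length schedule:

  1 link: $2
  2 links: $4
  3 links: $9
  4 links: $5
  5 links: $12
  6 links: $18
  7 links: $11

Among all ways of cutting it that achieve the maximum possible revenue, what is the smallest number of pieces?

2

Consider every possible first cut. r[k] is the best of p[i]+r[k−i] over all sellable i≤k.
r[1] = 2
r[2] = 4  (first piece 1, then r[1]=2)
r[3] = 9
r[4] = 11  (first piece 1, then r[3]=9)
r[5] = 13  (first piece 1, then r[4]=11)
r[6] = 18  (first piece 3, then r[3]=9)
r[7] = 20  (first piece 1, then r[6]=18)
Maximum revenue is $20.
Now minimize piece count subject to staying optimal: for each k, pieces[k] = 1 + min over i with p[i]+r[k−i]=r[k] of pieces[k−i].
pieces[4] = 2
pieces[5] = 2
pieces[6] = 1
pieces[7] = 2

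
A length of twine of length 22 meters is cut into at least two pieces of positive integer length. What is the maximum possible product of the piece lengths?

Define prod[k] = max over 1≤i<k of i · max(k−i, prod[k−i]); the inner max lets the remainder stay uncut if that's better.
prod[2] = 1×max(1,0) = 1×1 = 1
prod[3] = 1×max(2,1) = 1×2 = 2
prod[4] = 2×max(2,1) = 2×2 = 4
prod[5] = 2×max(3,2) = 2×3 = 6
prod[6] = 3×max(3,2) = 3×3 = 9
prod[7] = 2×max(5,6) = 2×6 = 12
prod[8] = 2×max(6,9) = 2×9 = 18
prod[9] = 3×max(6,9) = 3×9 = 27
prod[10] = 2×max(8,18) = 2×18 = 36
prod[11] = 2×max(9,27) = 2×27 = 54
prod[12] = 3×max(9,27) = 3×27 = 81
prod[13] = 2×max(11,54) = 2×54 = 108
prod[14] = 2×max(12,81) = 2×81 = 162
prod[15] = 3×max(12,81) = 3×81 = 243
prod[16] = 2×max(14,162) = 2×162 = 324
prod[17] = 2×max(15,243) = 2×243 = 486
prod[18] = 3×max(15,243) = 3×243 = 729
prod[19] = 2×max(17,486) = 2×486 = 972
prod[20] = 2×max(18,729) = 2×729 = 1458
prod[21] = 3×max(18,729) = 3×729 = 2187
prod[22] = 2×max(20,1458) = 2×1458 = 2916
One optimal split: 3 + 3 + 3 + 3 + 3 + 3 + 2 + 2; product 3×3×3×3×3×3×2×2 = 2916.

2916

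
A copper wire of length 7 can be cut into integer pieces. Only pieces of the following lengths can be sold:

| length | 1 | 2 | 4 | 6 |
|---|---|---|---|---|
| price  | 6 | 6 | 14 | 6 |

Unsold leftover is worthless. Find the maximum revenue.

Consider every possible first cut. f[k] is the best of p[i]+f[k−i] over all sellable i≤k.
f[1] = 6
f[2] = max(6+6, 6+0) = 12
f[3] = max(6+12, 6+6) = 18
f[4] = max(6+18, 6+12, 14+0) = 24
f[5] = max(6+24, 6+18, 14+6) = 30
f[6] = max(6+30, 6+24, 14+12, 6+0) = 36
f[7] = max(6+36, 6+30, 14+18, 6+6) = 42
One optimal cutting: 1 + 1 + 1 + 1 + 1 + 1 + 1 → €42.

42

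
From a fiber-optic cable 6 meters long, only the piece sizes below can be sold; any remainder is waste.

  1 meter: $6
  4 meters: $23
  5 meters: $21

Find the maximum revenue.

Let best[k] be the best obtainable value from length k. For each k, try every first piece i and keep the best of price[i] + best[k−i].
best[1] = 6
best[2] = 12  (first piece 1, then best[1]=6)
best[3] = 18  (first piece 1, then best[2]=12)
best[4] = max(6+18, 23+0) = 24
best[5] = max(6+24, 23+6, 21+0) = 30
best[6] = max(6+30, 23+12, 21+6) = 36
One optimal cutting: 1 + 1 + 1 + 1 + 1 + 1 → $36.

36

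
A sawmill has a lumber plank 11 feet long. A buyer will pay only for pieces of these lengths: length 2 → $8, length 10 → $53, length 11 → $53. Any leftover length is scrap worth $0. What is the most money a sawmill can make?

Build best[k] bottom-up: best[k] = max over allowed piece i of (p[i] + best[k−i]).
best[1] = 0
best[2] = 8
best[3] = 8
best[4] = 16  (first piece 2, then best[2]=8)
best[5] = 16
best[6] = 24  (first piece 2, then best[4]=16)
best[7] = 24
best[8] = 32  (first piece 2, then best[6]=24)
best[9] = 32
best[10] = max(8+32, 53+0) = 53
best[11] = max(8+32, 53+0, 53+0) = 53
One optimal cutting: pieces 10 with 1 foot of scrap → $53.

53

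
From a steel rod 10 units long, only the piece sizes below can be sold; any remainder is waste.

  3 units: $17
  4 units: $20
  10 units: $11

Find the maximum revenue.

Build best[k] bottom-up: best[k] = max over allowed piece i of (p[i] + best[k−i]).
best[1] = 0
best[2] = 0
best[3] = 17
best[4] = max(17+0, 20+0) = 20
best[5] = max(17+0, 20+0) = 20
best[6] = max(17+17, 20+0) = 34
best[7] = max(17+20, 20+17) = 37
best[8] = max(17+20, 20+20) = 40
best[9] = max(17+34, 20+20) = 51
best[10] = max(17+37, 20+34, 11+0) = 54
One optimal cutting: 4 + 3 + 3 → $54.

54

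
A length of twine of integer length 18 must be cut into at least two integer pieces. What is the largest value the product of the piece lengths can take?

729

Let m[k] be the best product for length k (with at least one cut). For each first piece i, the rest contributes max(k−i, m[k−i]).
Small cases: m[2]=1, m[3]=2, m[4]=4, m[5]=6, m[6]=9, m[7]=12, m[8]=18, m[9]=27, m[10]=36, m[11]=54, m[12]=81.
m[13] = 2×max(11,54) = 2×54 = 108
m[14] = 2×max(12,81) = 2×81 = 162
m[15] = 3×max(12,81) = 3×81 = 243
m[16] = 2×max(14,162) = 2×162 = 324
m[17] = 2×max(15,243) = 2×243 = 486
m[18] = 3×max(15,243) = 3×243 = 729
One optimal split: 3 + 3 + 3 + 3 + 3 + 3; product 3×3×3×3×3×3 = 729.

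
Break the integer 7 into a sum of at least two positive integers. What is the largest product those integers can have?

Let m[k] be the best product for length k (with at least one cut). For each first piece i, the rest contributes max(k−i, m[k−i]).
m[2] = 1*max(1,0) = 1*1 = 1
m[3] = max(1*2, 2*1) = 2
m[4] = max(1*3, 2*2, 3*1) = 4
m[5] = max(1*4, 2*3, 3*2, 4*1) = 6
m[6] = max(1*6, 2*4, 3*3, 4*2, 5*1) = 9
m[7] = max(1*9, 2*6, 3*4, 4*3, 5*2, 6*1) = 12
One optimal split: 3 + 2 + 2; product 3*2*2 = 12.

12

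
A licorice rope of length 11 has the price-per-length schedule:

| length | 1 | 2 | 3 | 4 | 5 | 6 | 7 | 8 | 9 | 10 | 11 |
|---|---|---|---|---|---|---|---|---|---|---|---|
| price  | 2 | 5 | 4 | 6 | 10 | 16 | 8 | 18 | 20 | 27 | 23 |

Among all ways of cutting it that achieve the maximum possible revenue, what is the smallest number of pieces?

2

Build r[k] bottom-up: r[k] = max over allowed piece i of (p[i] + r[k−i]).
r[1] = 2
r[2] = 5
r[3] = 7  (first piece 1, then r[2]=5)
r[4] = 10  (first piece 2, then r[2]=5)
r[5] = 12  (first piece 1, then r[4]=10)
r[6] = 16
r[7] = 18  (first piece 1, then r[6]=16)
r[8] = 21  (first piece 2, then r[6]=16)
r[9] = 23  (first piece 1, then r[8]=21)
r[10] = 27
r[11] = 29  (first piece 1, then r[10]=27)
Maximum revenue is ¢29.
Now minimize piece count subject to staying optimal: for each k, pieces[k] = 1 + min over i with p[i]+r[k−i]=r[k] of pieces[k−i].
pieces[8] = 2
pieces[9] = 3
pieces[10] = 1
pieces[11] = 2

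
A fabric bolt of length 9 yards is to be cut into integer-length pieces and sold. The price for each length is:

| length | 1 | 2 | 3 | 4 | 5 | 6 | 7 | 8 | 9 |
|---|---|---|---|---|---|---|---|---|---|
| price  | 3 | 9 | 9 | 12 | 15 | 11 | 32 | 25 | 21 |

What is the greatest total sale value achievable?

Let best[k] be the best obtainable value from length k. For each k, try every first piece i and keep the best of price[i] + best[k−i].
best[1] = 3
best[2] = 9
best[3] = 12  (first piece 1, then best[2]=9)
best[4] = 18  (first piece 2, then best[2]=9)
best[5] = 21  (first piece 1, then best[4]=18)
best[6] = 27  (first piece 2, then best[4]=18)
best[7] = 32
best[8] = 36  (first piece 2, then best[6]=27)
best[9] = 41  (first piece 2, then best[7]=32)
One optimal cutting: 7 + 2 → $32 + $9 = $41.

41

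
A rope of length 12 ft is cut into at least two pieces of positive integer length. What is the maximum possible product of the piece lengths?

81

Fill g[k] for k=2..12: at each k try every first piece i and multiply by the better of (k−i) uncut or g[k−i].
g[2] = 1*max(1,0) = 1*1 = 1
g[3] = 1*max(2,1) = 1*2 = 2
g[4] = 2*max(2,1) = 2*2 = 4
g[5] = 2*max(3,2) = 2*3 = 6
g[6] = 3*max(3,2) = 3*3 = 9
g[7] = 2*max(5,6) = 2*6 = 12
g[8] = 2*max(6,9) = 2*9 = 18
g[9] = 3*max(6,9) = 3*9 = 27
g[10] = 2*max(8,18) = 2*18 = 36
g[11] = 2*max(9,27) = 2*27 = 54
g[12] = 3*max(9,27) = 3*27 = 81
One optimal split: 3 + 3 + 3 + 3; product 3*3*3*3 = 81.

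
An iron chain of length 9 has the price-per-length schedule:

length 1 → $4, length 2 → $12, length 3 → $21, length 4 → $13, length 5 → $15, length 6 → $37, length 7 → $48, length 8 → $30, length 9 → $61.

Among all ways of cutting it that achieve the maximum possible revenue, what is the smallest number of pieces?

Build r[k] bottom-up: r[k] = max over allowed piece i of (p[i] + r[k−i]).
r[1] = 4
r[2] = 12
r[3] = 21
r[4] = 25  (first piece 1, then r[3]=21)
r[5] = 33  (first piece 2, then r[3]=21)
r[6] = 42  (first piece 3, then r[3]=21)
r[7] = 48
r[8] = 54  (first piece 2, then r[6]=42)
r[9] = 63  (first piece 3, then r[6]=42)
Maximum revenue is $63.
Now minimize piece count subject to staying optimal: for each k, pieces[k] = 1 + min over i with p[i]+r[k−i]=r[k] of pieces[k−i].
pieces[6] = 2
pieces[7] = 1
pieces[8] = 3
pieces[9] = 3

3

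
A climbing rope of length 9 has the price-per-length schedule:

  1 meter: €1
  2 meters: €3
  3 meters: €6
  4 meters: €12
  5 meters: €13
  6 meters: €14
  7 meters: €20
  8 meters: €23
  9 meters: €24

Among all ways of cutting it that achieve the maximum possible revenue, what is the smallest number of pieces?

2

Build r[k] bottom-up: r[k] = max over allowed piece i of (p[i] + r[k−i]).
r[1] = 1
r[2] = max(1+1, 3+0) = 3
r[3] = max(1+3, 3+1, 6+0) = 6
r[4] = max(1+6, 3+3, 6+1, 12+0) = 12
r[5] = max(1+12, 3+6, 6+3, 12+1, 13+0) = 13
r[6] = max(1+13, 3+12, 6+6, 12+3, 13+1, 14+0) = 15
r[7] = max(1+15, 3+13, 6+12, …, 14+1, 20+0) = 20
r[8] = max(1+20, 3+15, 6+13, …, 20+1, 23+0) = 24
r[9] = max(1+24, 3+20, 6+15, …, 23+1, 24+0) = 25
Maximum revenue is €25.
Now minimize piece count subject to staying optimal: for each k, pieces[k] = 1 + min over i with p[i]+r[k−i]=r[k] of pieces[k−i].
pieces[6] = 2
pieces[7] = 1
pieces[8] = 2
pieces[9] = 2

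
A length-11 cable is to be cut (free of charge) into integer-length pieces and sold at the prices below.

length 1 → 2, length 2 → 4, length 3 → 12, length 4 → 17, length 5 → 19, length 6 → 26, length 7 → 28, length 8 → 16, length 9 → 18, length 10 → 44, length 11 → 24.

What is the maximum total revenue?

Build r[k] bottom-up: r[k] = max over allowed piece i of (p[i] + r[k−i]).
r[1] = 2
r[2] = max(2+2, 4+0) = 4
r[3] = max(2+4, 4+2, 12+0) = 12
r[4] = max(2+12, 4+4, 12+2, 17+0) = 17
r[5] = max(2+17, 4+12, 12+4, 17+2, 19+0) = 19
r[6] = max(2+19, 4+17, 12+12, 17+4, 19+2, 26+0) = 26
r[7] = max(2+26, 4+19, 12+17, …, 26+2, 28+0) = 29
r[8] = max(2+29, 4+26, 12+19, …, 28+2, 16+0) = 34
r[9] = max(2+34, 4+29, 12+26, …, 16+2, 18+0) = 38
r[10] = max(2+38, 4+34, 12+29, …, 18+2, 44+0) = 44
r[11] = max(2+44, 4+38, 12+34, …, 44+2, 24+0) = 46
One optimal cutting: 10 + 1 → 44 + 2 = 46.

46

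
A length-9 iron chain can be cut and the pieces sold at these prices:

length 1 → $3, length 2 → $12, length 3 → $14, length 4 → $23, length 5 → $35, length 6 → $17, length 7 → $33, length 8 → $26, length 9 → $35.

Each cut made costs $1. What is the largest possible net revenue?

Build v[k] bottom-up: v[k] = max over allowed piece i of (p[i] + v[k−i]) − 1 per cut.
v[1] = 3
v[2] = 12
v[3] = 14  (first piece 1, then v[2]=12)
v[4] = 23  (first piece 2, then v[2]=12)
v[5] = 35
v[6] = 37  (first piece 1, then v[5]=35)
v[7] = 46  (first piece 2, then v[5]=35)
v[8] = 48  (first piece 1, then v[7]=46)
v[9] = 57  (first piece 2, then v[7]=46)
One optimal plan: pieces 5 + 2 + 2 (2 cuts) → $59 − $2 = $57.

57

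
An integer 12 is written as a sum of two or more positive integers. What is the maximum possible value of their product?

Let prod[k] be the best product for length k (with at least one cut). For each first piece i, the rest contributes max(k−i, prod[k−i]).
prod[2] = 1·max(1,0) = 1·1 = 1
prod[3] = 1·max(2,1) = 1·2 = 2
prod[4] = 2·max(2,1) = 2·2 = 4
prod[5] = 2·max(3,2) = 2·3 = 6
prod[6] = 3·max(3,2) = 3·3 = 9
prod[7] = 2·max(5,6) = 2·6 = 12
prod[8] = 2·max(6,9) = 2·9 = 18
prod[9] = 3·max(6,9) = 3·9 = 27
prod[10] = 2·max(8,18) = 2·18 = 36
prod[11] = 2·max(9,27) = 2·27 = 54
prod[12] = 3·max(9,27) = 3·27 = 81
One optimal split: 3 + 3 + 3 + 3; product 3·3·3·3 = 81.

81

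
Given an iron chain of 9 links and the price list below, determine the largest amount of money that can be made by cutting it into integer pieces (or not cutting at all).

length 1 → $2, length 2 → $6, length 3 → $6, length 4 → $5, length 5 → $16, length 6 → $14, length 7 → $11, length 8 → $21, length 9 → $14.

28

Let r[k] be the best obtainable value from length k. For each k, try every first piece i and keep the best of price[i] + r[k−i].
r[1] = 2
r[2] = 6
r[3] = 8  (first piece 1, then r[2]=6)
r[4] = 12  (first piece 2, then r[2]=6)
r[5] = 16
r[6] = 18  (first piece 1, then r[5]=16)
r[7] = 22  (first piece 2, then r[5]=16)
r[8] = 24  (first piece 1, then r[7]=22)
r[9] = 28  (first piece 2, then r[7]=22)
One optimal cutting: 5 + 2 + 2 → $16 + $6 + $6 = $28.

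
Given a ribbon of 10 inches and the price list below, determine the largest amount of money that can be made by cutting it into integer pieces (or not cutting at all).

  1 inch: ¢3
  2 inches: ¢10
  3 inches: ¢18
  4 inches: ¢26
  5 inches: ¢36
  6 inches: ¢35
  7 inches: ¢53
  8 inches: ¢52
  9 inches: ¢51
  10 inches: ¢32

72

Build R[k] bottom-up: R[k] = max over allowed piece i of (p[i] + R[k−i]).
R[1] = 3
R[2] = 10
R[3] = 18
R[4] = 26
R[5] = 36
R[6] = 39  (first piece 1, then R[5]=36)
R[7] = 53
R[8] = 56  (first piece 1, then R[7]=53)
R[9] = 63  (first piece 2, then R[7]=53)
R[10] = 72  (first piece 5, then R[5]=36)
One optimal cutting: 5 + 5 → ¢36 + ¢36 = ¢72.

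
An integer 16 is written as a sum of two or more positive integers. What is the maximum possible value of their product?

Fill f[k] for k=2..16: at each k try every first piece i and multiply by the better of (k−i) uncut or f[k−i].
Small cases: f[2]=1, f[3]=2, f[4]=4, f[5]=6, f[6]=9, f[7]=12, f[8]=18.
f[9] = max(1·18, 2·12, 3·9, …, 7·2, 8·1) = 27
f[10] = max(1·27, 2·18, 3·12, …, 8·2, 9·1) = 36
f[11] = max(1·36, 2·27, 3·18, …, 9·2, 10·1) = 54
f[12] = max(1·54, 2·36, 3·27, …, 10·2, 11·1) = 81
f[13] = max(1·81, 2·54, 3·36, …, 11·2, 12·1) = 108
f[14] = max(1·108, 2·81, 3·54, …, 12·2, 13·1) = 162
f[15] = max(1·162, 2·108, 3·81, …, 13·2, 14·1) = 243
f[16] = max(1·243, 2·162, 3·108, …, 14·2, 15·1) = 324
One optimal split: 3 + 3 + 3 + 3 + 2 + 2; product 3·3·3·3·2·2 = 324.

324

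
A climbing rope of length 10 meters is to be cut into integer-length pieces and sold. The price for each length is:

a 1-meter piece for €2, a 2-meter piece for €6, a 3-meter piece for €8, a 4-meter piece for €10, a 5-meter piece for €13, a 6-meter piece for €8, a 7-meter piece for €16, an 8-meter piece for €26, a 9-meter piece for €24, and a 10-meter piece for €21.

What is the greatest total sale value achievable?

Consider every possible first cut. R[k] is the best of p[i]+R[k−i] over all sellable i≤k.
R[1] = 2
R[2] = max(2+2, 6+0) = 6
R[3] = max(2+6, 6+2, 8+0) = 8
R[4] = max(2+8, 6+6, 8+2, 10+0) = 12
R[5] = max(2+12, 6+8, 8+6, 10+2, 13+0) = 14
R[6] = max(2+14, 6+12, 8+8, 10+6, 13+2, 8+0) = 18
R[7] = max(2+18, 6+14, 8+12, …, 8+2, 16+0) = 20
R[8] = max(2+20, 6+18, 8+14, …, 16+2, 26+0) = 26
R[9] = max(2+26, 6+20, 8+18, …, 26+2, 24+0) = 28
R[10] = max(2+28, 6+26, 8+20, …, 24+2, 21+0) = 32
One optimal cutting: 8 + 2 → €26 + €6 = €32.

32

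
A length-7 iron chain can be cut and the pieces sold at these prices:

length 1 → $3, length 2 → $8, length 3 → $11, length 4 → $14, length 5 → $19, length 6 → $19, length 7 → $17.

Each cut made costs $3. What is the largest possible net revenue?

Let net[k] be the best obtainable value from length k. For each k, try every first piece i and keep the best of price[i] + net[k−i] minus the 3 cut fee when i<k.
net[1] = 3
net[2] = 8
net[3] = 11
net[4] = 14
net[5] = 19
net[6] = 19  (first piece 1, then net[5]=19)
net[7] = 24  (first piece 2, then net[5]=19)
One optimal plan: pieces 5 + 2 (1 cut) → $27 − $3 = $24.

24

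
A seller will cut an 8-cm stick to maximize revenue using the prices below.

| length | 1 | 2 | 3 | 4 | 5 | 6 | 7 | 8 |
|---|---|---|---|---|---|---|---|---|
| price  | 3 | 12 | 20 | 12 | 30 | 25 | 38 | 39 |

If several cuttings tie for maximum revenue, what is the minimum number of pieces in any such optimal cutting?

Consider every possible first cut. r[k] is the best of p[i]+r[k−i] over all sellable i≤k.
r[1] = 3
r[2] = 12
r[3] = 20
r[4] = 24  (first piece 2, then r[2]=12)
r[5] = 32  (first piece 2, then r[3]=20)
r[6] = 40  (first piece 3, then r[3]=20)
r[7] = 44  (first piece 2, then r[5]=32)
r[8] = 52  (first piece 2, then r[6]=40)
Maximum revenue is $52.
Now minimize piece count subject to staying optimal: for each k, pieces[k] = 1 + min over i with p[i]+r[k−i]=r[k] of pieces[k−i].
pieces[5] = 2
pieces[6] = 2
pieces[7] = 3
pieces[8] = 3

3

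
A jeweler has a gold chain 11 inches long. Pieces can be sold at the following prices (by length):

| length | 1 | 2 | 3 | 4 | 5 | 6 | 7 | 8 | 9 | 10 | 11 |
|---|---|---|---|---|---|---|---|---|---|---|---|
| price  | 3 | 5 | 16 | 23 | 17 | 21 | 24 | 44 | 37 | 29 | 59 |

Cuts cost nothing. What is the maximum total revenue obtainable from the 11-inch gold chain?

Consider every possible first cut. best[k] is the best of p[i]+best[k−i] over all sellable i≤k.
best[1] = 3
best[2] = max(3+3, 5+0) = 6
best[3] = max(3+6, 5+3, 16+0) = 16
best[4] = max(3+16, 5+6, 16+3, 23+0) = 23
best[5] = max(3+23, 5+16, 16+6, 23+3, 17+0) = 26
best[6] = max(3+26, 5+23, 16+16, 23+6, 17+3, 21+0) = 32
best[7] = max(3+32, 5+26, 16+23, …, 21+3, 24+0) = 39
best[8] = max(3+39, 5+32, 16+26, …, 24+3, 44+0) = 46
best[9] = max(3+46, 5+39, 16+32, …, 44+3, 37+0) = 49
best[10] = max(3+49, 5+46, 16+39, …, 37+3, 29+0) = 55
best[11] = max(3+55, 5+49, 16+46, …, 29+3, 59+0) = 62
One optimal cutting: 4 + 4 + 3 → $23 + $23 + $16 = $62.

62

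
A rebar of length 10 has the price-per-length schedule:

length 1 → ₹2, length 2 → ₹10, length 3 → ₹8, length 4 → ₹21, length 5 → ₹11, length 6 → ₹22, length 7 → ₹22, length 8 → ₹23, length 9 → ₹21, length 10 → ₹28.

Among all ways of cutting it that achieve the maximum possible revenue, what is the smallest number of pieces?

3

Let r[k] be the best obtainable value from length k. For each k, try every first piece i and keep the best of price[i] + r[k−i].
r[1] = 2
r[2] = max(2+2, 10+0) = 10
r[3] = max(2+10, 10+2, 8+0) = 12
r[4] = max(2+12, 10+10, 8+2, 21+0) = 21
r[5] = max(2+21, 10+12, 8+10, 21+2, 11+0) = 23
r[6] = max(2+23, 10+21, 8+12, 21+10, 11+2, 22+0) = 31
r[7] = max(2+31, 10+23, 8+21, …, 22+2, 22+0) = 33
r[8] = max(2+33, 10+31, 8+23, …, 22+2, 23+0) = 42
r[9] = max(2+42, 10+33, 8+31, …, 23+2, 21+0) = 44
r[10] = max(2+44, 10+42, 8+33, …, 21+2, 28+0) = 52
Maximum revenue is ₹52.
Now minimize piece count subject to staying optimal: for each k, pieces[k] = 1 + min over i with p[i]+r[k−i]=r[k] of pieces[k−i].
pieces[7] = 3
pieces[8] = 2
pieces[9] = 3
pieces[10] = 3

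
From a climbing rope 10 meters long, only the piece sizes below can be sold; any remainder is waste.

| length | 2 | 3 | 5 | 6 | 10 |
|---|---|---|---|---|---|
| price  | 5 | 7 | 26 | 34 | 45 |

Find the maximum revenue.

52

Build f[k] bottom-up: f[k] = max over allowed piece i of (p[i] + f[k−i]).
f[1] = 0
f[2] = 5
f[3] = max(5+0, 7+0) = 7
f[4] = max(5+5, 7+0) = 10
f[5] = max(5+7, 7+5, 26+0) = 26
f[6] = max(5+10, 7+7, 26+0, 34+0) = 34
f[7] = max(5+26, 7+10, 26+5, 34+0) = 34
f[8] = max(5+34, 7+26, 26+7, 34+5) = 39
f[9] = max(5+34, 7+34, 26+10, 34+7) = 41
f[10] = max(5+39, 7+34, 26+26, 34+10, 45+0) = 52
One optimal cutting: 5 + 5 → €52.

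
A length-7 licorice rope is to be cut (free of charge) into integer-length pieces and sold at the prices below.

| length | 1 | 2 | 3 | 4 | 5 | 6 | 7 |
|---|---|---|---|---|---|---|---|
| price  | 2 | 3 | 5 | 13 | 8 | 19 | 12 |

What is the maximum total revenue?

Let R[k] be the best obtainable value from length k. For each k, try every first piece i and keep the best of price[i] + R[k−i].
R[1] = 2
R[2] = max(2+2, 3+0) = 4
R[3] = max(2+4, 3+2, 5+0) = 6
R[4] = max(2+6, 3+4, 5+2, 13+0) = 13
R[5] = max(2+13, 3+6, 5+4, 13+2, 8+0) = 15
R[6] = max(2+15, 3+13, 5+6, 13+4, 8+2, 19+0) = 19
R[7] = max(2+19, 3+15, 5+13, …, 19+2, 12+0) = 21
One optimal cutting: 6 + 1 → ¢19 + ¢2 = ¢21.

21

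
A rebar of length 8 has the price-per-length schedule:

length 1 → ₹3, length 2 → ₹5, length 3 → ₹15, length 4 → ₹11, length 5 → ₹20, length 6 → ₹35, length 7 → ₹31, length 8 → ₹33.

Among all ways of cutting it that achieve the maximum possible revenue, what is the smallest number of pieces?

Consider every possible first cut. r[k] is the best of p[i]+r[k−i] over all sellable i≤k.
r[1] = 3
r[2] = max(3+3, 5+0) = 6
r[3] = max(3+6, 5+3, 15+0) = 15
r[4] = max(3+15, 5+6, 15+3, 11+0) = 18
r[5] = max(3+18, 5+15, 15+6, 11+3, 20+0) = 21
r[6] = max(3+21, 5+18, 15+15, 11+6, 20+3, 35+0) = 35
r[7] = max(3+35, 5+21, 15+18, …, 35+3, 31+0) = 38
r[8] = max(3+38, 5+35, 15+21, …, 31+3, 33+0) = 41
Maximum revenue is ₹41.
Now minimize piece count subject to staying optimal: for each k, pieces[k] = 1 + min over i with p[i]+r[k−i]=r[k] of pieces[k−i].
pieces[5] = 3
pieces[6] = 1
pieces[7] = 2
pieces[8] = 3

3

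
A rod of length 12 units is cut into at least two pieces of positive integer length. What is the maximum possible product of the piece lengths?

Fill P[k] for k=2..12: at each k try every first piece i and multiply by the better of (k−i) uncut or P[k−i].
Small cases: P[2]=1, P[3]=2, P[4]=4.
P[5] = 2*max(3,2) = 2*3 = 6
P[6] = 3*max(3,2) = 3*3 = 9
P[7] = 2*max(5,6) = 2*6 = 12
P[8] = 2*max(6,9) = 2*9 = 18
P[9] = 3*max(6,9) = 3*9 = 27
P[10] = 2*max(8,18) = 2*18 = 36
P[11] = 2*max(9,27) = 2*27 = 54
P[12] = 3*max(9,27) = 3*27 = 81
One optimal split: 3 + 3 + 3 + 3; product 3*3*3*3 = 81.

81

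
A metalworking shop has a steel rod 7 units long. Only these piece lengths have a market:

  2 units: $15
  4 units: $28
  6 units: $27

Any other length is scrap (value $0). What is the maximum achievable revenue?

Let best[k] be the best obtainable value from length k. For each k, try every first piece i and keep the best of price[i] + best[k−i].
best[1] = 0
best[2] = 15
best[3] = 15
best[4] = 30  (first piece 2, then best[2]=15)
best[5] = 30
best[6] = 45  (first piece 2, then best[4]=30)
best[7] = 45
One optimal cutting: pieces 2 + 2 + 2 with 1 unit of scrap → $45.

45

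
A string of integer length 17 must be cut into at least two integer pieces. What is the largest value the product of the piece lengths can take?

Define f[k] = max over 1≤i<k of i · max(k−i, f[k−i]); the inner max lets the remainder stay uncut if that's better.
f[2] = 1*max(1,0) = 1*1 = 1
f[3] = 1*max(2,1) = 1*2 = 2
f[4] = 2*max(2,1) = 2*2 = 4
f[5] = 2*max(3,2) = 2*3 = 6
f[6] = 3*max(3,2) = 3*3 = 9
f[7] = 2*max(5,6) = 2*6 = 12
f[8] = 2*max(6,9) = 2*9 = 18
f[9] = 3*max(6,9) = 3*9 = 27
f[10] = 2*max(8,18) = 2*18 = 36
f[11] = 2*max(9,27) = 2*27 = 54
f[12] = 3*max(9,27) = 3*27 = 81
f[13] = 2*max(11,54) = 2*54 = 108
f[14] = 2*max(12,81) = 2*81 = 162
f[15] = 3*max(12,81) = 3*81 = 243
f[16] = 2*max(14,162) = 2*162 = 324
f[17] = 2*max(15,243) = 2*243 = 486
One optimal split: 3 + 3 + 3 + 3 + 3 + 2; product 3*3*3*3*3*2 = 486.

486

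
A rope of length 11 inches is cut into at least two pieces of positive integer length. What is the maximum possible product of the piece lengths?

54

Let prod[k] be the best product for length k (with at least one cut). For each first piece i, the rest contributes max(k−i, prod[k−i]).
prod[2] = 1·max(1,0) = 1·1 = 1
prod[3] = 1·max(2,1) = 1·2 = 2
prod[4] = 2·max(2,1) = 2·2 = 4
prod[5] = 2·max(3,2) = 2·3 = 6
prod[6] = 3·max(3,2) = 3·3 = 9
prod[7] = 2·max(5,6) = 2·6 = 12
prod[8] = 2·max(6,9) = 2·9 = 18
prod[9] = 3·max(6,9) = 3·9 = 27
prod[10] = 2·max(8,18) = 2·18 = 36
prod[11] = 2·max(9,27) = 2·27 = 54
One optimal split: 3 + 3 + 3 + 2; product 3·3·3·2 = 54.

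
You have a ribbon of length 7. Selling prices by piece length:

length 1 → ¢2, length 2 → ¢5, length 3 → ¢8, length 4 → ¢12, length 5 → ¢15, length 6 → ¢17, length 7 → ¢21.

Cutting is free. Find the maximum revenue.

Build best[k] bottom-up: best[k] = max over allowed piece i of (p[i] + best[k−i]).
best[1] = 2
best[2] = max(2+2, 5+0) = 5
best[3] = max(2+5, 5+2, 8+0) = 8
best[4] = max(2+8, 5+5, 8+2, 12+0) = 12
best[5] = max(2+12, 5+8, 8+5, 12+2, 15+0) = 15
best[6] = max(2+15, 5+12, 8+8, 12+5, 15+2, 17+0) = 17
best[7] = max(2+17, 5+15, 8+12, …, 17+2, 21+0) = 21
Best is to sell the whole 7-inch piece uncut for ¢21.

21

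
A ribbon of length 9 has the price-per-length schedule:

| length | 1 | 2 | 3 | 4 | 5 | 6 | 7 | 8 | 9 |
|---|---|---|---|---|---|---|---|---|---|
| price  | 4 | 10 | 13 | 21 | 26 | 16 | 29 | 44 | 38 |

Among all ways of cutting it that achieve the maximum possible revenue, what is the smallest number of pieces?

2

Let r[k] be the best obtainable value from length k. For each k, try every first piece i and keep the best of price[i] + r[k−i].
r[1] = 4
r[2] = max(4+4, 10+0) = 10
r[3] = max(4+10, 10+4, 13+0) = 14
r[4] = max(4+14, 10+10, 13+4, 21+0) = 21
r[5] = max(4+21, 10+14, 13+10, 21+4, 26+0) = 26
r[6] = max(4+26, 10+21, 13+14, 21+10, 26+4, 16+0) = 31
r[7] = max(4+31, 10+26, 13+21, …, 16+4, 29+0) = 36
r[8] = max(4+36, 10+31, 13+26, …, 29+4, 44+0) = 44
r[9] = max(4+44, 10+36, 13+31, …, 44+4, 38+0) = 48
Maximum revenue is ¢48.
Now minimize piece count subject to staying optimal: for each k, pieces[k] = 1 + min over i with p[i]+r[k−i]=r[k] of pieces[k−i].
pieces[6] = 2
pieces[7] = 2
pieces[8] = 1
pieces[9] = 2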